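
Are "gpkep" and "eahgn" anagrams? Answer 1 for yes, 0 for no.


Strings: "gpkep", "eahgn"
Sorted first:  egkpp
Sorted second: aeghn
Differ at position 0: 'e' vs 'a' => not anagrams

0


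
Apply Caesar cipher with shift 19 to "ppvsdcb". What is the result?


Caesar cipher: shift "ppvsdcb" by 19
  'p' (pos 15) + 19 = pos 8 = 'i'
  'p' (pos 15) + 19 = pos 8 = 'i'
  'v' (pos 21) + 19 = pos 14 = 'o'
  's' (pos 18) + 19 = pos 11 = 'l'
  'd' (pos 3) + 19 = pos 22 = 'w'
  'c' (pos 2) + 19 = pos 21 = 'v'
  'b' (pos 1) + 19 = pos 20 = 'u'
Result: iiolwvu

iiolwvu


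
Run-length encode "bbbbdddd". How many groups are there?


Input: bbbbdddd
Scanning for consecutive runs:
  Group 1: 'b' x 4 (positions 0-3)
  Group 2: 'd' x 4 (positions 4-7)
Total groups: 2

2


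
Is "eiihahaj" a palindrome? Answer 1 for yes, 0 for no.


Input: eiihahaj
Reversed: jahahiie
  Compare pos 0 ('e') with pos 7 ('j'): MISMATCH
  Compare pos 1 ('i') with pos 6 ('a'): MISMATCH
  Compare pos 2 ('i') with pos 5 ('h'): MISMATCH
  Compare pos 3 ('h') with pos 4 ('a'): MISMATCH
Result: not a palindrome

0


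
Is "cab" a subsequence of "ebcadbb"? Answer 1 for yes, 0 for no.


Check if "cab" is a subsequence of "ebcadbb"
Greedy scan:
  Position 0 ('e'): no match needed
  Position 1 ('b'): no match needed
  Position 2 ('c'): matches sub[0] = 'c'
  Position 3 ('a'): matches sub[1] = 'a'
  Position 4 ('d'): no match needed
  Position 5 ('b'): matches sub[2] = 'b'
  Position 6 ('b'): no match needed
All 3 characters matched => is a subsequence

1


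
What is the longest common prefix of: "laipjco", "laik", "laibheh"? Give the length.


Words: laipjco, laik, laibheh
  Position 0: all 'l' => match
  Position 1: all 'a' => match
  Position 2: all 'i' => match
  Position 3: ('p', 'k', 'b') => mismatch, stop
LCP = "lai" (length 3)

3


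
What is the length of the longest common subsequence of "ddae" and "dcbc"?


LCS of "ddae" and "dcbc"
DP table:
           d    c    b    c
      0    0    0    0    0
  d   0    1    1    1    1
  d   0    1    1    1    1
  a   0    1    1    1    1
  e   0    1    1    1    1
LCS length = dp[4][4] = 1

1


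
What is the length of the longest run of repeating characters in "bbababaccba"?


Input: "bbababaccba"
Scanning for longest run:
  Position 1 ('b'): continues run of 'b', length=2
  Position 2 ('a'): new char, reset run to 1
  Position 3 ('b'): new char, reset run to 1
  Position 4 ('a'): new char, reset run to 1
  Position 5 ('b'): new char, reset run to 1
  Position 6 ('a'): new char, reset run to 1
  Position 7 ('c'): new char, reset run to 1
  Position 8 ('c'): continues run of 'c', length=2
  Position 9 ('b'): new char, reset run to 1
  Position 10 ('a'): new char, reset run to 1
Longest run: 'b' with length 2

2


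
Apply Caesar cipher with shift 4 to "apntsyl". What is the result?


Caesar cipher: shift "apntsyl" by 4
  'a' (pos 0) + 4 = pos 4 = 'e'
  'p' (pos 15) + 4 = pos 19 = 't'
  'n' (pos 13) + 4 = pos 17 = 'r'
  't' (pos 19) + 4 = pos 23 = 'x'
  's' (pos 18) + 4 = pos 22 = 'w'
  'y' (pos 24) + 4 = pos 2 = 'c'
  'l' (pos 11) + 4 = pos 15 = 'p'
Result: etrxwcp

etrxwcp


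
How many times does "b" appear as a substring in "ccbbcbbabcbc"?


Searching for "b" in "ccbbcbbabcbc"
Scanning each position:
  Position 0: "c" => no
  Position 1: "c" => no
  Position 2: "b" => MATCH
  Position 3: "b" => MATCH
  Position 4: "c" => no
  Position 5: "b" => MATCH
  Position 6: "b" => MATCH
  Position 7: "a" => no
  Position 8: "b" => MATCH
  Position 9: "c" => no
  Position 10: "b" => MATCH
  Position 11: "c" => no
Total occurrences: 6

6


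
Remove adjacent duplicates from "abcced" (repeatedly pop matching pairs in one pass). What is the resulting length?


Input: abcced
Stack-based adjacent duplicate removal:
  Read 'a': push. Stack: a
  Read 'b': push. Stack: ab
  Read 'c': push. Stack: abc
  Read 'c': matches stack top 'c' => pop. Stack: ab
  Read 'e': push. Stack: abe
  Read 'd': push. Stack: abed
Final stack: "abed" (length 4)

4


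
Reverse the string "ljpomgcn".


Input: ljpomgcn
Reading characters right to left:
  Position 7: 'n'
  Position 6: 'c'
  Position 5: 'g'
  Position 4: 'm'
  Position 3: 'o'
  Position 2: 'p'
  Position 1: 'j'
  Position 0: 'l'
Reversed: ncgmopjl

ncgmopjl


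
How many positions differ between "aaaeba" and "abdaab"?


Comparing "aaaeba" and "abdaab" position by position:
  Position 0: 'a' vs 'a' => same
  Position 1: 'a' vs 'b' => DIFFER
  Position 2: 'a' vs 'd' => DIFFER
  Position 3: 'e' vs 'a' => DIFFER
  Position 4: 'b' vs 'a' => DIFFER
  Position 5: 'a' vs 'b' => DIFFER
Positions that differ: 5

5


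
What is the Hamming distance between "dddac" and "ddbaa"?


Comparing "dddac" and "ddbaa" position by position:
  Position 0: 'd' vs 'd' => same
  Position 1: 'd' vs 'd' => same
  Position 2: 'd' vs 'b' => differ
  Position 3: 'a' vs 'a' => same
  Position 4: 'c' vs 'a' => differ
Total differences (Hamming distance): 2

2


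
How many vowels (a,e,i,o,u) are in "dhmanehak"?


Input: dhmanehak
Checking each character:
  'd' at position 0: consonant
  'h' at position 1: consonant
  'm' at position 2: consonant
  'a' at position 3: vowel (running total: 1)
  'n' at position 4: consonant
  'e' at position 5: vowel (running total: 2)
  'h' at position 6: consonant
  'a' at position 7: vowel (running total: 3)
  'k' at position 8: consonant
Total vowels: 3

3


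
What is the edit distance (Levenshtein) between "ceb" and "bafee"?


Computing edit distance: "ceb" -> "bafee"
DP table:
           b    a    f    e    e
      0    1    2    3    4    5
  c   1    1    2    3    4    5
  e   2    2    2    3    3    4
  b   3    2    3    3    4    4
Edit distance = dp[3][5] = 4

4


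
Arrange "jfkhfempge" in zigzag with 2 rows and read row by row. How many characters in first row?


Zigzag "jfkhfempge" into 2 rows:
Placing characters:
  'j' => row 0
  'f' => row 1
  'k' => row 0
  'h' => row 1
  'f' => row 0
  'e' => row 1
  'm' => row 0
  'p' => row 1
  'g' => row 0
  'e' => row 1
Rows:
  Row 0: "jkfmg"
  Row 1: "fhepe"
First row length: 5

5


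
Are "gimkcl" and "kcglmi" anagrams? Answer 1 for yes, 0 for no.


Strings: "gimkcl", "kcglmi"
Sorted first:  cgiklm
Sorted second: cgiklm
Sorted forms match => anagrams

1


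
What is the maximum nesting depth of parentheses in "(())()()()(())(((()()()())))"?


Input: "(())()()()(())(((()()()())))"
Tracking depth:
  Position 0 '(': depth becomes 1
  Position 1 '(': depth becomes 2
  Position 2 ')': depth becomes 1
  Position 3 ')': depth becomes 0
  Position 4 '(': depth becomes 1
  Position 5 ')': depth becomes 0
  Position 6 '(': depth becomes 1
  Position 7 ')': depth becomes 0
  Position 8 '(': depth becomes 1
  Position 9 ')': depth becomes 0
  Position 10 '(': depth becomes 1
  Position 11 '(': depth becomes 2
  Position 12 ')': depth becomes 1
  Position 13 ')': depth becomes 0
  Position 14 '(': depth becomes 1
  Position 15 '(': depth becomes 2
  Position 16 '(': depth becomes 3
  Position 17 '(': depth becomes 4
  Position 18 ')': depth becomes 3
  Position 19 '(': depth becomes 4
  Position 20 ')': depth becomes 3
  Position 21 '(': depth becomes 4
  Position 22 ')': depth becomes 3
  Position 23 '(': depth becomes 4
  Position 24 ')': depth becomes 3
  Position 25 ')': depth becomes 2
  Position 26 ')': depth becomes 1
  Position 27 ')': depth becomes 0
Maximum depth reached: 4

4


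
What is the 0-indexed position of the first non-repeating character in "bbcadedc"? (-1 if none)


Input: bbcadedc
Character frequencies:
  'a': 1
  'b': 2
  'c': 2
  'd': 2
  'e': 1
Scanning left to right for freq == 1:
  Position 0 ('b'): freq=2, skip
  Position 1 ('b'): freq=2, skip
  Position 2 ('c'): freq=2, skip
  Position 3 ('a'): unique! => answer = 3

3


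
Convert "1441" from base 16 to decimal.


Input: "1441" in base 16
Positional expansion:
  Digit '1' (value 1) x 16^3 = 4096
  Digit '4' (value 4) x 16^2 = 1024
  Digit '4' (value 4) x 16^1 = 64
  Digit '1' (value 1) x 16^0 = 1
Sum = 5185

5185


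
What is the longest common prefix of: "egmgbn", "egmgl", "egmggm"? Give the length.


Words: egmgbn, egmgl, egmggm
  Position 0: all 'e' => match
  Position 1: all 'g' => match
  Position 2: all 'm' => match
  Position 3: all 'g' => match
  Position 4: ('b', 'l', 'g') => mismatch, stop
LCP = "egmg" (length 4)

4


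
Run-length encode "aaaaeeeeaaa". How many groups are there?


Input: aaaaeeeeaaa
Scanning for consecutive runs:
  Group 1: 'a' x 4 (positions 0-3)
  Group 2: 'e' x 4 (positions 4-7)
  Group 3: 'a' x 3 (positions 8-10)
Total groups: 3

3


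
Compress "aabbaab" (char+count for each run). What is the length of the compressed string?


Input: aabbaab
Runs:
  'a' x 2 => "a2"
  'b' x 2 => "b2"
  'a' x 2 => "a2"
  'b' x 1 => "b1"
Compressed: "a2b2a2b1"
Compressed length: 8

8


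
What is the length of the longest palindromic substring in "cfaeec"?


Input: "cfaeec"
Checking substrings for palindromes:
  [3:5] "ee" (len 2) => palindrome
Longest palindromic substring: "ee" with length 2

2


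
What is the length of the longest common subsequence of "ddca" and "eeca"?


LCS of "ddca" and "eeca"
DP table:
           e    e    c    a
      0    0    0    0    0
  d   0    0    0    0    0
  d   0    0    0    0    0
  c   0    0    0    1    1
  a   0    0    0    1    2
LCS length = dp[4][4] = 2

2


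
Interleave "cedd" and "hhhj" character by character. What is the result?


Interleaving "cedd" and "hhhj":
  Position 0: 'c' from first, 'h' from second => "ch"
  Position 1: 'e' from first, 'h' from second => "eh"
  Position 2: 'd' from first, 'h' from second => "dh"
  Position 3: 'd' from first, 'j' from second => "dj"
Result: chehdhdj

chehdhdj


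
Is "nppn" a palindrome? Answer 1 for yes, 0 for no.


Input: nppn
Reversed: nppn
  Compare pos 0 ('n') with pos 3 ('n'): match
  Compare pos 1 ('p') with pos 2 ('p'): match
Result: palindrome

1


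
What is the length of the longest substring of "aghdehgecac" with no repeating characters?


Input: "aghdehgecac"
Sliding window (track last position of each char):
  Position 0 ('a'): window [0,0] length 1 -- new best
  Position 1 ('g'): window [0,1] length 2 -- new best
  Position 2 ('h'): window [0,2] length 3 -- new best
  Position 3 ('d'): window [0,3] length 4 -- new best
  Position 4 ('e'): window [0,4] length 5 -- new best
  Position 5 ('h'): repeat (last at 2), move window start to 3
  Position 5 ('h'): window [3,5] length 3
  Position 6 ('g'): window [3,6] length 4
  Position 7 ('e'): repeat (last at 4), move window start to 5
  Position 7 ('e'): window [5,7] length 3
  Position 8 ('c'): window [5,8] length 4
  Position 9 ('a'): window [5,9] length 5
  Position 10 ('c'): repeat (last at 8), move window start to 9
  Position 10 ('c'): window [9,10] length 2
Longest substring with no repeats: "aghde" with length 5

5


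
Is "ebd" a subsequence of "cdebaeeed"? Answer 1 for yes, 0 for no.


Check if "ebd" is a subsequence of "cdebaeeed"
Greedy scan:
  Position 0 ('c'): no match needed
  Position 1 ('d'): no match needed
  Position 2 ('e'): matches sub[0] = 'e'
  Position 3 ('b'): matches sub[1] = 'b'
  Position 4 ('a'): no match needed
  Position 5 ('e'): no match needed
  Position 6 ('e'): no match needed
  Position 7 ('e'): no match needed
  Position 8 ('d'): matches sub[2] = 'd'
All 3 characters matched => is a subsequence

1


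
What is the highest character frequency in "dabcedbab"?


Input: dabcedbab
Character counts:
  'a': 2
  'b': 3
  'c': 1
  'd': 2
  'e': 1
Maximum frequency: 3

3


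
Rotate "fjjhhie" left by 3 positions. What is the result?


Input: "fjjhhie", rotate left by 3
First 3 characters: "fjj"
Remaining characters: "hhie"
Concatenate remaining + first: "hhie" + "fjj" = "hhiefjj"

hhiefjj


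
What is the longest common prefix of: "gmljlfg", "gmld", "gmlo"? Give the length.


Words: gmljlfg, gmld, gmlo
  Position 0: all 'g' => match
  Position 1: all 'm' => match
  Position 2: all 'l' => match
  Position 3: ('j', 'd', 'o') => mismatch, stop
LCP = "gml" (length 3)

3


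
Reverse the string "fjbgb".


Input: fjbgb
Reading characters right to left:
  Position 4: 'b'
  Position 3: 'g'
  Position 2: 'b'
  Position 1: 'j'
  Position 0: 'f'
Reversed: bgbjf

bgbjf


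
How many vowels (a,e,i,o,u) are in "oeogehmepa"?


Input: oeogehmepa
Checking each character:
  'o' at position 0: vowel (running total: 1)
  'e' at position 1: vowel (running total: 2)
  'o' at position 2: vowel (running total: 3)
  'g' at position 3: consonant
  'e' at position 4: vowel (running total: 4)
  'h' at position 5: consonant
  'm' at position 6: consonant
  'e' at position 7: vowel (running total: 5)
  'p' at position 8: consonant
  'a' at position 9: vowel (running total: 6)
Total vowels: 6

6


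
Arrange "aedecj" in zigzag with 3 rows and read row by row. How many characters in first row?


Zigzag "aedecj" into 3 rows:
Placing characters:
  'a' => row 0
  'e' => row 1
  'd' => row 2
  'e' => row 1
  'c' => row 0
  'j' => row 1
Rows:
  Row 0: "ac"
  Row 1: "eej"
  Row 2: "d"
First row length: 2

2


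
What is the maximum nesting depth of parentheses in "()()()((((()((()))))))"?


Input: "()()()((((()((()))))))"
Tracking depth:
  Position 0 '(': depth becomes 1
  Position 1 ')': depth becomes 0
  Position 2 '(': depth becomes 1
  Position 3 ')': depth becomes 0
  Position 4 '(': depth becomes 1
  Position 5 ')': depth becomes 0
  Position 6 '(': depth becomes 1
  Position 7 '(': depth becomes 2
  Position 8 '(': depth becomes 3
  Position 9 '(': depth becomes 4
  Position 10 '(': depth becomes 5
  Position 11 ')': depth becomes 4
  Position 12 '(': depth becomes 5
  Position 13 '(': depth becomes 6
  Position 14 '(': depth becomes 7
  Position 15 ')': depth becomes 6
  Position 16 ')': depth becomes 5
  Position 17 ')': depth becomes 4
  Position 18 ')': depth becomes 3
  Position 19 ')': depth becomes 2
  Position 20 ')': depth becomes 1
  Position 21 ')': depth becomes 0
Maximum depth reached: 7

7


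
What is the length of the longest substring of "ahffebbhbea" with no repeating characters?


Input: "ahffebbhbea"
Sliding window (track last position of each char):
  Position 0 ('a'): window [0,0] length 1 -- new best
  Position 1 ('h'): window [0,1] length 2 -- new best
  Position 2 ('f'): window [0,2] length 3 -- new best
  Position 3 ('f'): repeat (last at 2), move window start to 3
  Position 3 ('f'): window [3,3] length 1
  Position 4 ('e'): window [3,4] length 2
  Position 5 ('b'): window [3,5] length 3
  Position 6 ('b'): repeat (last at 5), move window start to 6
  Position 6 ('b'): window [6,6] length 1
  Position 7 ('h'): window [6,7] length 2
  Position 8 ('b'): repeat (last at 6), move window start to 7
  Position 8 ('b'): window [7,8] length 2
  Position 9 ('e'): window [7,9] length 3
  Position 10 ('a'): window [7,10] length 4 -- new best
Longest substring with no repeats: "hbea" with length 4

4


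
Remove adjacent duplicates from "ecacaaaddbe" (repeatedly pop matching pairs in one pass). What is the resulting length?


Input: ecacaaaddbe
Stack-based adjacent duplicate removal:
  Read 'e': push. Stack: e
  Read 'c': push. Stack: ec
  Read 'a': push. Stack: eca
  Read 'c': push. Stack: ecac
  Read 'a': push. Stack: ecaca
  Read 'a': matches stack top 'a' => pop. Stack: ecac
  Read 'a': push. Stack: ecaca
  Read 'd': push. Stack: ecacad
  Read 'd': matches stack top 'd' => pop. Stack: ecaca
  Read 'b': push. Stack: ecacab
  Read 'e': push. Stack: ecacabe
Final stack: "ecacabe" (length 7)

7


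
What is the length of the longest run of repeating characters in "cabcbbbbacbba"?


Input: "cabcbbbbacbba"
Scanning for longest run:
  Position 1 ('a'): new char, reset run to 1
  Position 2 ('b'): new char, reset run to 1
  Position 3 ('c'): new char, reset run to 1
  Position 4 ('b'): new char, reset run to 1
  Position 5 ('b'): continues run of 'b', length=2
  Position 6 ('b'): continues run of 'b', length=3
  Position 7 ('b'): continues run of 'b', length=4
  Position 8 ('a'): new char, reset run to 1
  Position 9 ('c'): new char, reset run to 1
  Position 10 ('b'): new char, reset run to 1
  Position 11 ('b'): continues run of 'b', length=2
  Position 12 ('a'): new char, reset run to 1
Longest run: 'b' with length 4

4


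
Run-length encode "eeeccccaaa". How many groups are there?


Input: eeeccccaaa
Scanning for consecutive runs:
  Group 1: 'e' x 3 (positions 0-2)
  Group 2: 'c' x 4 (positions 3-6)
  Group 3: 'a' x 3 (positions 7-9)
Total groups: 3

3


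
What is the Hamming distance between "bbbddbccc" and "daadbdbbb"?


Comparing "bbbddbccc" and "daadbdbbb" position by position:
  Position 0: 'b' vs 'd' => differ
  Position 1: 'b' vs 'a' => differ
  Position 2: 'b' vs 'a' => differ
  Position 3: 'd' vs 'd' => same
  Position 4: 'd' vs 'b' => differ
  Position 5: 'b' vs 'd' => differ
  Position 6: 'c' vs 'b' => differ
  Position 7: 'c' vs 'b' => differ
  Position 8: 'c' vs 'b' => differ
Total differences (Hamming distance): 8

8


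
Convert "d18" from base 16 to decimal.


Input: "d18" in base 16
Positional expansion:
  Digit 'd' (value 13) x 16^2 = 3328
  Digit '1' (value 1) x 16^1 = 16
  Digit '8' (value 8) x 16^0 = 8
Sum = 3352

3352


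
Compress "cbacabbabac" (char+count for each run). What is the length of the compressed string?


Input: cbacabbabac
Runs:
  'c' x 1 => "c1"
  'b' x 1 => "b1"
  'a' x 1 => "a1"
  'c' x 1 => "c1"
  'a' x 1 => "a1"
  'b' x 2 => "b2"
  'a' x 1 => "a1"
  'b' x 1 => "b1"
  'a' x 1 => "a1"
  'c' x 1 => "c1"
Compressed: "c1b1a1c1a1b2a1b1a1c1"
Compressed length: 20

20


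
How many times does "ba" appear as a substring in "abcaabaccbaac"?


Searching for "ba" in "abcaabaccbaac"
Scanning each position:
  Position 0: "ab" => no
  Position 1: "bc" => no
  Position 2: "ca" => no
  Position 3: "aa" => no
  Position 4: "ab" => no
  Position 5: "ba" => MATCH
  Position 6: "ac" => no
  Position 7: "cc" => no
  Position 8: "cb" => no
  Position 9: "ba" => MATCH
  Position 10: "aa" => no
  Position 11: "ac" => no
Total occurrences: 2

2


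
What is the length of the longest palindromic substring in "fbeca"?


Input: "fbeca"
Checking substrings for palindromes:
  No multi-char palindromic substrings found
Longest palindromic substring: "f" with length 1

1


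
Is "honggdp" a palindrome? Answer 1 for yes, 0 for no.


Input: honggdp
Reversed: pdggnoh
  Compare pos 0 ('h') with pos 6 ('p'): MISMATCH
  Compare pos 1 ('o') with pos 5 ('d'): MISMATCH
  Compare pos 2 ('n') with pos 4 ('g'): MISMATCH
Result: not a palindrome

0


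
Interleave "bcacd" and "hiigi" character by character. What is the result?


Interleaving "bcacd" and "hiigi":
  Position 0: 'b' from first, 'h' from second => "bh"
  Position 1: 'c' from first, 'i' from second => "ci"
  Position 2: 'a' from first, 'i' from second => "ai"
  Position 3: 'c' from first, 'g' from second => "cg"
  Position 4: 'd' from first, 'i' from second => "di"
Result: bhciaicgdi

bhciaicgdi


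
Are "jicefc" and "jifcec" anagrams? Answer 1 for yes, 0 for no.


Strings: "jicefc", "jifcec"
Sorted first:  ccefij
Sorted second: ccefij
Sorted forms match => anagrams

1


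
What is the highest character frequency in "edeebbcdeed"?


Input: edeebbcdeed
Character counts:
  'b': 2
  'c': 1
  'd': 3
  'e': 5
Maximum frequency: 5

5


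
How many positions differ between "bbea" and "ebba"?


Comparing "bbea" and "ebba" position by position:
  Position 0: 'b' vs 'e' => DIFFER
  Position 1: 'b' vs 'b' => same
  Position 2: 'e' vs 'b' => DIFFER
  Position 3: 'a' vs 'a' => same
Positions that differ: 2

2


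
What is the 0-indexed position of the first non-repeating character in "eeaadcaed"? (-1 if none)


Input: eeaadcaed
Character frequencies:
  'a': 3
  'c': 1
  'd': 2
  'e': 3
Scanning left to right for freq == 1:
  Position 0 ('e'): freq=3, skip
  Position 1 ('e'): freq=3, skip
  Position 2 ('a'): freq=3, skip
  Position 3 ('a'): freq=3, skip
  Position 4 ('d'): freq=2, skip
  Position 5 ('c'): unique! => answer = 5

5


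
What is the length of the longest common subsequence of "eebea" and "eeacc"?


LCS of "eebea" and "eeacc"
DP table:
           e    e    a    c    c
      0    0    0    0    0    0
  e   0    1    1    1    1    1
  e   0    1    2    2    2    2
  b   0    1    2    2    2    2
  e   0    1    2    2    2    2
  a   0    1    2    3    3    3
LCS length = dp[5][5] = 3

3


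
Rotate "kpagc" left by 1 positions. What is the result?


Input: "kpagc", rotate left by 1
First 1 characters: "k"
Remaining characters: "pagc"
Concatenate remaining + first: "pagc" + "k" = "pagck"

pagck


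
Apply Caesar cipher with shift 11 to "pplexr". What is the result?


Caesar cipher: shift "pplexr" by 11
  'p' (pos 15) + 11 = pos 0 = 'a'
  'p' (pos 15) + 11 = pos 0 = 'a'
  'l' (pos 11) + 11 = pos 22 = 'w'
  'e' (pos 4) + 11 = pos 15 = 'p'
  'x' (pos 23) + 11 = pos 8 = 'i'
  'r' (pos 17) + 11 = pos 2 = 'c'
Result: aawpic

aawpic


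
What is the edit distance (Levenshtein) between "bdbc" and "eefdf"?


Computing edit distance: "bdbc" -> "eefdf"
DP table:
           e    e    f    d    f
      0    1    2    3    4    5
  b   1    1    2    3    4    5
  d   2    2    2    3    3    4
  b   3    3    3    3    4    4
  c   4    4    4    4    4    5
Edit distance = dp[4][5] = 5

5


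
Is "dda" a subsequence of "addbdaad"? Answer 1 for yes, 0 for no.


Check if "dda" is a subsequence of "addbdaad"
Greedy scan:
  Position 0 ('a'): no match needed
  Position 1 ('d'): matches sub[0] = 'd'
  Position 2 ('d'): matches sub[1] = 'd'
  Position 3 ('b'): no match needed
  Position 4 ('d'): no match needed
  Position 5 ('a'): matches sub[2] = 'a'
  Position 6 ('a'): no match needed
  Position 7 ('d'): no match needed
All 3 characters matched => is a subsequence

1


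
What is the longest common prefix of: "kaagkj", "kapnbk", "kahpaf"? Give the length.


Words: kaagkj, kapnbk, kahpaf
  Position 0: all 'k' => match
  Position 1: all 'a' => match
  Position 2: ('a', 'p', 'h') => mismatch, stop
LCP = "ka" (length 2)

2


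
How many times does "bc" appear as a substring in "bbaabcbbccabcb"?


Searching for "bc" in "bbaabcbbccabcb"
Scanning each position:
  Position 0: "bb" => no
  Position 1: "ba" => no
  Position 2: "aa" => no
  Position 3: "ab" => no
  Position 4: "bc" => MATCH
  Position 5: "cb" => no
  Position 6: "bb" => no
  Position 7: "bc" => MATCH
  Position 8: "cc" => no
  Position 9: "ca" => no
  Position 10: "ab" => no
  Position 11: "bc" => MATCH
  Position 12: "cb" => no
Total occurrences: 3

3


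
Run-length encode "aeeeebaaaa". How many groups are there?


Input: aeeeebaaaa
Scanning for consecutive runs:
  Group 1: 'a' x 1 (positions 0-0)
  Group 2: 'e' x 4 (positions 1-4)
  Group 3: 'b' x 1 (positions 5-5)
  Group 4: 'a' x 4 (positions 6-9)
Total groups: 4

4


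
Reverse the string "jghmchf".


Input: jghmchf
Reading characters right to left:
  Position 6: 'f'
  Position 5: 'h'
  Position 4: 'c'
  Position 3: 'm'
  Position 2: 'h'
  Position 1: 'g'
  Position 0: 'j'
Reversed: fhcmhgj

fhcmhgj


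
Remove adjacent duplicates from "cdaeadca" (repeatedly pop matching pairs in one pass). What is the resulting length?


Input: cdaeadca
Stack-based adjacent duplicate removal:
  Read 'c': push. Stack: c
  Read 'd': push. Stack: cd
  Read 'a': push. Stack: cda
  Read 'e': push. Stack: cdae
  Read 'a': push. Stack: cdaea
  Read 'd': push. Stack: cdaead
  Read 'c': push. Stack: cdaeadc
  Read 'a': push. Stack: cdaeadca
Final stack: "cdaeadca" (length 8)

8


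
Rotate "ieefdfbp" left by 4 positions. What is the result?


Input: "ieefdfbp", rotate left by 4
First 4 characters: "ieef"
Remaining characters: "dfbp"
Concatenate remaining + first: "dfbp" + "ieef" = "dfbpieef"

dfbpieef


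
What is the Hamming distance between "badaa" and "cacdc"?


Comparing "badaa" and "cacdc" position by position:
  Position 0: 'b' vs 'c' => differ
  Position 1: 'a' vs 'a' => same
  Position 2: 'd' vs 'c' => differ
  Position 3: 'a' vs 'd' => differ
  Position 4: 'a' vs 'c' => differ
Total differences (Hamming distance): 4

4


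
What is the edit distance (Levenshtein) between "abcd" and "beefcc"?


Computing edit distance: "abcd" -> "beefcc"
DP table:
           b    e    e    f    c    c
      0    1    2    3    4    5    6
  a   1    1    2    3    4    5    6
  b   2    1    2    3    4    5    6
  c   3    2    2    3    4    4    5
  d   4    3    3    3    4    5    5
Edit distance = dp[4][6] = 5

5


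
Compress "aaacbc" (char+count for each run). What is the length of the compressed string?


Input: aaacbc
Runs:
  'a' x 3 => "a3"
  'c' x 1 => "c1"
  'b' x 1 => "b1"
  'c' x 1 => "c1"
Compressed: "a3c1b1c1"
Compressed length: 8

8


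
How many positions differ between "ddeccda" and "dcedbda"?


Comparing "ddeccda" and "dcedbda" position by position:
  Position 0: 'd' vs 'd' => same
  Position 1: 'd' vs 'c' => DIFFER
  Position 2: 'e' vs 'e' => same
  Position 3: 'c' vs 'd' => DIFFER
  Position 4: 'c' vs 'b' => DIFFER
  Position 5: 'd' vs 'd' => same
  Position 6: 'a' vs 'a' => same
Positions that differ: 3

3


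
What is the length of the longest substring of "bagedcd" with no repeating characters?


Input: "bagedcd"
Sliding window (track last position of each char):
  Position 0 ('b'): window [0,0] length 1 -- new best
  Position 1 ('a'): window [0,1] length 2 -- new best
  Position 2 ('g'): window [0,2] length 3 -- new best
  Position 3 ('e'): window [0,3] length 4 -- new best
  Position 4 ('d'): window [0,4] length 5 -- new best
  Position 5 ('c'): window [0,5] length 6 -- new best
  Position 6 ('d'): repeat (last at 4), move window start to 5
  Position 6 ('d'): window [5,6] length 2
Longest substring with no repeats: "bagedc" with length 6

6


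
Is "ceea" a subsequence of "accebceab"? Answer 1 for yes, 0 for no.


Check if "ceea" is a subsequence of "accebceab"
Greedy scan:
  Position 0 ('a'): no match needed
  Position 1 ('c'): matches sub[0] = 'c'
  Position 2 ('c'): no match needed
  Position 3 ('e'): matches sub[1] = 'e'
  Position 4 ('b'): no match needed
  Position 5 ('c'): no match needed
  Position 6 ('e'): matches sub[2] = 'e'
  Position 7 ('a'): matches sub[3] = 'a'
  Position 8 ('b'): no match needed
All 4 characters matched => is a subsequence

1


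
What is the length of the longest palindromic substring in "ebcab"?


Input: "ebcab"
Checking substrings for palindromes:
  No multi-char palindromic substrings found
Longest palindromic substring: "e" with length 1

1


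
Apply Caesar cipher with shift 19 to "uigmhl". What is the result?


Caesar cipher: shift "uigmhl" by 19
  'u' (pos 20) + 19 = pos 13 = 'n'
  'i' (pos 8) + 19 = pos 1 = 'b'
  'g' (pos 6) + 19 = pos 25 = 'z'
  'm' (pos 12) + 19 = pos 5 = 'f'
  'h' (pos 7) + 19 = pos 0 = 'a'
  'l' (pos 11) + 19 = pos 4 = 'e'
Result: nbzfae

nbzfae


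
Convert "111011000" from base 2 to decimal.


Input: "111011000" in base 2
Positional expansion:
  Digit '1' (value 1) x 2^8 = 256
  Digit '1' (value 1) x 2^7 = 128
  Digit '1' (value 1) x 2^6 = 64
  Digit '0' (value 0) x 2^5 = 0
  Digit '1' (value 1) x 2^4 = 16
  Digit '1' (value 1) x 2^3 = 8
  Digit '0' (value 0) x 2^2 = 0
  Digit '0' (value 0) x 2^1 = 0
  Digit '0' (value 0) x 2^0 = 0
Sum = 472

472


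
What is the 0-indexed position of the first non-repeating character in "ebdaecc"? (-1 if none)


Input: ebdaecc
Character frequencies:
  'a': 1
  'b': 1
  'c': 2
  'd': 1
  'e': 2
Scanning left to right for freq == 1:
  Position 0 ('e'): freq=2, skip
  Position 1 ('b'): unique! => answer = 1

1


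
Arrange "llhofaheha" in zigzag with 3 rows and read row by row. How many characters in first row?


Zigzag "llhofaheha" into 3 rows:
Placing characters:
  'l' => row 0
  'l' => row 1
  'h' => row 2
  'o' => row 1
  'f' => row 0
  'a' => row 1
  'h' => row 2
  'e' => row 1
  'h' => row 0
  'a' => row 1
Rows:
  Row 0: "lfh"
  Row 1: "loaea"
  Row 2: "hh"
First row length: 3

3


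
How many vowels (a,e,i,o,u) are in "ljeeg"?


Input: ljeeg
Checking each character:
  'l' at position 0: consonant
  'j' at position 1: consonant
  'e' at position 2: vowel (running total: 1)
  'e' at position 3: vowel (running total: 2)
  'g' at position 4: consonant
Total vowels: 2

2


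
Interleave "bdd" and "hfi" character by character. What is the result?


Interleaving "bdd" and "hfi":
  Position 0: 'b' from first, 'h' from second => "bh"
  Position 1: 'd' from first, 'f' from second => "df"
  Position 2: 'd' from first, 'i' from second => "di"
Result: bhdfdi

bhdfdi


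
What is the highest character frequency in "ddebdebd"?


Input: ddebdebd
Character counts:
  'b': 2
  'd': 4
  'e': 2
Maximum frequency: 4

4


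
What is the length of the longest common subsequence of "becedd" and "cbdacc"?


LCS of "becedd" and "cbdacc"
DP table:
           c    b    d    a    c    c
      0    0    0    0    0    0    0
  b   0    0    1    1    1    1    1
  e   0    0    1    1    1    1    1
  c   0    1    1    1    1    2    2
  e   0    1    1    1    1    2    2
  d   0    1    1    2    2    2    2
  d   0    1    1    2    2    2    2
LCS length = dp[6][6] = 2

2


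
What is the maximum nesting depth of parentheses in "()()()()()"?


Input: "()()()()()"
Tracking depth:
  Position 0 '(': depth becomes 1
  Position 1 ')': depth becomes 0
  Position 2 '(': depth becomes 1
  Position 3 ')': depth becomes 0
  Position 4 '(': depth becomes 1
  Position 5 ')': depth becomes 0
  Position 6 '(': depth becomes 1
  Position 7 ')': depth becomes 0
  Position 8 '(': depth becomes 1
  Position 9 ')': depth becomes 0
Maximum depth reached: 1

1


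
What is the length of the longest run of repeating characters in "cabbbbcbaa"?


Input: "cabbbbcbaa"
Scanning for longest run:
  Position 1 ('a'): new char, reset run to 1
  Position 2 ('b'): new char, reset run to 1
  Position 3 ('b'): continues run of 'b', length=2
  Position 4 ('b'): continues run of 'b', length=3
  Position 5 ('b'): continues run of 'b', length=4
  Position 6 ('c'): new char, reset run to 1
  Position 7 ('b'): new char, reset run to 1
  Position 8 ('a'): new char, reset run to 1
  Position 9 ('a'): continues run of 'a', length=2
Longest run: 'b' with length 4

4


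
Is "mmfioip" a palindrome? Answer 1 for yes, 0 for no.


Input: mmfioip
Reversed: pioifmm
  Compare pos 0 ('m') with pos 6 ('p'): MISMATCH
  Compare pos 1 ('m') with pos 5 ('i'): MISMATCH
  Compare pos 2 ('f') with pos 4 ('o'): MISMATCH
Result: not a palindrome

0


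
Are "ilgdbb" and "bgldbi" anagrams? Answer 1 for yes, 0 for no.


Strings: "ilgdbb", "bgldbi"
Sorted first:  bbdgil
Sorted second: bbdgil
Sorted forms match => anagrams

1


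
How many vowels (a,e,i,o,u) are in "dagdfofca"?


Input: dagdfofca
Checking each character:
  'd' at position 0: consonant
  'a' at position 1: vowel (running total: 1)
  'g' at position 2: consonant
  'd' at position 3: consonant
  'f' at position 4: consonant
  'o' at position 5: vowel (running total: 2)
  'f' at position 6: consonant
  'c' at position 7: consonant
  'a' at position 8: vowel (running total: 3)
Total vowels: 3

3


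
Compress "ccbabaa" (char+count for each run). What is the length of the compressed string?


Input: ccbabaa
Runs:
  'c' x 2 => "c2"
  'b' x 1 => "b1"
  'a' x 1 => "a1"
  'b' x 1 => "b1"
  'a' x 2 => "a2"
Compressed: "c2b1a1b1a2"
Compressed length: 10

10


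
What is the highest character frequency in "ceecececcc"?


Input: ceecececcc
Character counts:
  'c': 6
  'e': 4
Maximum frequency: 6

6


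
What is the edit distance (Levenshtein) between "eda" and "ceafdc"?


Computing edit distance: "eda" -> "ceafdc"
DP table:
           c    e    a    f    d    c
      0    1    2    3    4    5    6
  e   1    1    1    2    3    4    5
  d   2    2    2    2    3    3    4
  a   3    3    3    2    3    4    4
Edit distance = dp[3][6] = 4

4


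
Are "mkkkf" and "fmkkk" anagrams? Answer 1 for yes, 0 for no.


Strings: "mkkkf", "fmkkk"
Sorted first:  fkkkm
Sorted second: fkkkm
Sorted forms match => anagrams

1


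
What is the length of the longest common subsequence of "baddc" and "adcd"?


LCS of "baddc" and "adcd"
DP table:
           a    d    c    d
      0    0    0    0    0
  b   0    0    0    0    0
  a   0    1    1    1    1
  d   0    1    2    2    2
  d   0    1    2    2    3
  c   0    1    2    3    3
LCS length = dp[5][4] = 3

3


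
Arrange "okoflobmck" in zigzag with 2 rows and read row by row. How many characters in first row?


Zigzag "okoflobmck" into 2 rows:
Placing characters:
  'o' => row 0
  'k' => row 1
  'o' => row 0
  'f' => row 1
  'l' => row 0
  'o' => row 1
  'b' => row 0
  'm' => row 1
  'c' => row 0
  'k' => row 1
Rows:
  Row 0: "oolbc"
  Row 1: "kfomk"
First row length: 5

5


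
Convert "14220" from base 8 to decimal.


Input: "14220" in base 8
Positional expansion:
  Digit '1' (value 1) x 8^4 = 4096
  Digit '4' (value 4) x 8^3 = 2048
  Digit '2' (value 2) x 8^2 = 128
  Digit '2' (value 2) x 8^1 = 16
  Digit '0' (value 0) x 8^0 = 0
Sum = 6288

6288


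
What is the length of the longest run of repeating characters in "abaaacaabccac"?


Input: "abaaacaabccac"
Scanning for longest run:
  Position 1 ('b'): new char, reset run to 1
  Position 2 ('a'): new char, reset run to 1
  Position 3 ('a'): continues run of 'a', length=2
  Position 4 ('a'): continues run of 'a', length=3
  Position 5 ('c'): new char, reset run to 1
  Position 6 ('a'): new char, reset run to 1
  Position 7 ('a'): continues run of 'a', length=2
  Position 8 ('b'): new char, reset run to 1
  Position 9 ('c'): new char, reset run to 1
  Position 10 ('c'): continues run of 'c', length=2
  Position 11 ('a'): new char, reset run to 1
  Position 12 ('c'): new char, reset run to 1
Longest run: 'a' with length 3

3


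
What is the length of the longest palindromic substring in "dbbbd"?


Input: "dbbbd"
Checking substrings for palindromes:
  [0:5] "dbbbd" (len 5) => palindrome
  [1:4] "bbb" (len 3) => palindrome
  [1:3] "bb" (len 2) => palindrome
  [2:4] "bb" (len 2) => palindrome
Longest palindromic substring: "dbbbd" with length 5

5


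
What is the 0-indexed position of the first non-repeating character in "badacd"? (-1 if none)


Input: badacd
Character frequencies:
  'a': 2
  'b': 1
  'c': 1
  'd': 2
Scanning left to right for freq == 1:
  Position 0 ('b'): unique! => answer = 0

0


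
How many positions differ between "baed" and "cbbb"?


Comparing "baed" and "cbbb" position by position:
  Position 0: 'b' vs 'c' => DIFFER
  Position 1: 'a' vs 'b' => DIFFER
  Position 2: 'e' vs 'b' => DIFFER
  Position 3: 'd' vs 'b' => DIFFER
Positions that differ: 4

4


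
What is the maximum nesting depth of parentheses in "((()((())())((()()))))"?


Input: "((()((())())((()()))))"
Tracking depth:
  Position 0 '(': depth becomes 1
  Position 1 '(': depth becomes 2
  Position 2 '(': depth becomes 3
  Position 3 ')': depth becomes 2
  Position 4 '(': depth becomes 3
  Position 5 '(': depth becomes 4
  Position 6 '(': depth becomes 5
  Position 7 ')': depth becomes 4
  Position 8 ')': depth becomes 3
  Position 9 '(': depth becomes 4
  Position 10 ')': depth becomes 3
  Position 11 ')': depth becomes 2
  Position 12 '(': depth becomes 3
  Position 13 '(': depth becomes 4
  Position 14 '(': depth becomes 5
  Position 15 ')': depth becomes 4
  Position 16 '(': depth becomes 5
  Position 17 ')': depth becomes 4
  Position 18 ')': depth becomes 3
  Position 19 ')': depth becomes 2
  Position 20 ')': depth becomes 1
  Position 21 ')': depth becomes 0
Maximum depth reached: 5

5


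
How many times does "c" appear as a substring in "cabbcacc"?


Searching for "c" in "cabbcacc"
Scanning each position:
  Position 0: "c" => MATCH
  Position 1: "a" => no
  Position 2: "b" => no
  Position 3: "b" => no
  Position 4: "c" => MATCH
  Position 5: "a" => no
  Position 6: "c" => MATCH
  Position 7: "c" => MATCH
Total occurrences: 4

4


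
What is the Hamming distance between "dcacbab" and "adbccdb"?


Comparing "dcacbab" and "adbccdb" position by position:
  Position 0: 'd' vs 'a' => differ
  Position 1: 'c' vs 'd' => differ
  Position 2: 'a' vs 'b' => differ
  Position 3: 'c' vs 'c' => same
  Position 4: 'b' vs 'c' => differ
  Position 5: 'a' vs 'd' => differ
  Position 6: 'b' vs 'b' => same
Total differences (Hamming distance): 5

5


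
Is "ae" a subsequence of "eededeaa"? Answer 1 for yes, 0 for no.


Check if "ae" is a subsequence of "eededeaa"
Greedy scan:
  Position 0 ('e'): no match needed
  Position 1 ('e'): no match needed
  Position 2 ('d'): no match needed
  Position 3 ('e'): no match needed
  Position 4 ('d'): no match needed
  Position 5 ('e'): no match needed
  Position 6 ('a'): matches sub[0] = 'a'
  Position 7 ('a'): no match needed
Only matched 1/2 characters => not a subsequence

0


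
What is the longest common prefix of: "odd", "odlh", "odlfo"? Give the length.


Words: odd, odlh, odlfo
  Position 0: all 'o' => match
  Position 1: all 'd' => match
  Position 2: ('d', 'l', 'l') => mismatch, stop
LCP = "od" (length 2)

2


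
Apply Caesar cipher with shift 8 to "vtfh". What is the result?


Caesar cipher: shift "vtfh" by 8
  'v' (pos 21) + 8 = pos 3 = 'd'
  't' (pos 19) + 8 = pos 1 = 'b'
  'f' (pos 5) + 8 = pos 13 = 'n'
  'h' (pos 7) + 8 = pos 15 = 'p'
Result: dbnp

dbnp


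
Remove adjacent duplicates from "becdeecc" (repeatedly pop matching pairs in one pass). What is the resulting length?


Input: becdeecc
Stack-based adjacent duplicate removal:
  Read 'b': push. Stack: b
  Read 'e': push. Stack: be
  Read 'c': push. Stack: bec
  Read 'd': push. Stack: becd
  Read 'e': push. Stack: becde
  Read 'e': matches stack top 'e' => pop. Stack: becd
  Read 'c': push. Stack: becdc
  Read 'c': matches stack top 'c' => pop. Stack: becd
Final stack: "becd" (length 4)

4


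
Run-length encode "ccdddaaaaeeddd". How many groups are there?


Input: ccdddaaaaeeddd
Scanning for consecutive runs:
  Group 1: 'c' x 2 (positions 0-1)
  Group 2: 'd' x 3 (positions 2-4)
  Group 3: 'a' x 4 (positions 5-8)
  Group 4: 'e' x 2 (positions 9-10)
  Group 5: 'd' x 3 (positions 11-13)
Total groups: 5

5


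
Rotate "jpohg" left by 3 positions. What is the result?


Input: "jpohg", rotate left by 3
First 3 characters: "jpo"
Remaining characters: "hg"
Concatenate remaining + first: "hg" + "jpo" = "hgjpo"

hgjpo


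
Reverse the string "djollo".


Input: djollo
Reading characters right to left:
  Position 5: 'o'
  Position 4: 'l'
  Position 3: 'l'
  Position 2: 'o'
  Position 1: 'j'
  Position 0: 'd'
Reversed: ollojd

ollojd


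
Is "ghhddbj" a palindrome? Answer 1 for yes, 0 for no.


Input: ghhddbj
Reversed: jbddhhg
  Compare pos 0 ('g') with pos 6 ('j'): MISMATCH
  Compare pos 1 ('h') with pos 5 ('b'): MISMATCH
  Compare pos 2 ('h') with pos 4 ('d'): MISMATCH
Result: not a palindrome

0


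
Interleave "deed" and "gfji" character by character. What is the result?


Interleaving "deed" and "gfji":
  Position 0: 'd' from first, 'g' from second => "dg"
  Position 1: 'e' from first, 'f' from second => "ef"
  Position 2: 'e' from first, 'j' from second => "ej"
  Position 3: 'd' from first, 'i' from second => "di"
Result: dgefejdi

dgefejdi


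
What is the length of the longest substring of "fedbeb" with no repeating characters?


Input: "fedbeb"
Sliding window (track last position of each char):
  Position 0 ('f'): window [0,0] length 1 -- new best
  Position 1 ('e'): window [0,1] length 2 -- new best
  Position 2 ('d'): window [0,2] length 3 -- new best
  Position 3 ('b'): window [0,3] length 4 -- new best
  Position 4 ('e'): repeat (last at 1), move window start to 2
  Position 4 ('e'): window [2,4] length 3
  Position 5 ('b'): repeat (last at 3), move window start to 4
  Position 5 ('b'): window [4,5] length 2
Longest substring with no repeats: "fedb" with length 4

4
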